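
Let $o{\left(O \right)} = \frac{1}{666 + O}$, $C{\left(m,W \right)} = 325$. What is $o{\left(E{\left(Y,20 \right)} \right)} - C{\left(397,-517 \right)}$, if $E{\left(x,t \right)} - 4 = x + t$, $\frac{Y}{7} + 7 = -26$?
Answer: $- \frac{149174}{459} \approx -325.0$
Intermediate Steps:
$Y = -231$ ($Y = -49 + 7 \left(-26\right) = -49 - 182 = -231$)
$E{\left(x,t \right)} = 4 + t + x$ ($E{\left(x,t \right)} = 4 + \left(x + t\right) = 4 + \left(t + x\right) = 4 + t + x$)
$o{\left(E{\left(Y,20 \right)} \right)} - C{\left(397,-517 \right)} = \frac{1}{666 + \left(4 + 20 - 231\right)} - 325 = \frac{1}{666 - 207} - 325 = \frac{1}{459} - 325 = - \frac{149174}{459}$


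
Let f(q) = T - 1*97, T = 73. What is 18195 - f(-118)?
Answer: 18219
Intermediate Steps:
f(q) = -24 (f(q) = 73 - 1*97 = 73 - 97 = -24)
18195 - f(-118) = 18195 - 1*(-24) = 18195 + 24 = 18219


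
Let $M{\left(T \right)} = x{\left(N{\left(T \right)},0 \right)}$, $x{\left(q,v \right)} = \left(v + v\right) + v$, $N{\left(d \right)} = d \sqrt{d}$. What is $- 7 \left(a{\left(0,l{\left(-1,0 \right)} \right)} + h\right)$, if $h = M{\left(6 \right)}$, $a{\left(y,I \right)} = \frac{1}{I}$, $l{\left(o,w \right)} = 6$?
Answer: $- \frac{7}{6} \approx -1.1667$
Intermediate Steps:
$N{\left(d \right)} = d^{\frac{3}{2}}$
$x{\left(q,v \right)} = 3 v$ ($x{\left(q,v \right)} = 2 v + v = 3 v$)
$M{\left(T \right)} = 0$ ($M{\left(T \right)} = 3 \cdot 0 = 0$)
$h = 0$
$- 7 \left(a{\left(0,l{\left(-1,0 \right)} \right)} + h\right) = - 7 \left(\frac{1}{6} + 0\right) = \left(-7\right) \frac{1}{6} = - \frac{7}{6}$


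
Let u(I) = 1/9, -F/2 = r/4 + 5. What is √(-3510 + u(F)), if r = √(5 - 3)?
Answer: I*√31589/3 ≈ 59.244*I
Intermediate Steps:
r = √2 ≈ 1.4142
F = -10 - √2/2 (F = -2*(√2/4 + 5) = -2*(5 + √2/4) = -10 - √2/2 ≈ -10.707)
u(I) = ⅑
√(-3510 + u(F)) = √(-3510 + ⅑) = √(-31589/9) = I*√31589/3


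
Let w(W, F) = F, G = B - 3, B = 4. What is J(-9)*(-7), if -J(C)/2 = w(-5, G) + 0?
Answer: 14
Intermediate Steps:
G = 1 (G = 4 - 3 = 1)
J(C) = -2 (J(C) = -2*(1 + 0) = -2*1 = -2)
J(-9)*(-7) = -2*(-7) = 14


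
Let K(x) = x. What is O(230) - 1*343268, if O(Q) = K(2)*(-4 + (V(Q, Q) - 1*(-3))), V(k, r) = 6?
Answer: -343258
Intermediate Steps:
O(Q) = 10 (O(Q) = 2*(-4 + (6 - 1*(-3))) = 2*(-4 + (6 + 3)) = 2*(-4 + 9) = 2*5 = 10)
O(230) - 1*343268 = 10 - 1*343268 = 10 - 343268 = -343258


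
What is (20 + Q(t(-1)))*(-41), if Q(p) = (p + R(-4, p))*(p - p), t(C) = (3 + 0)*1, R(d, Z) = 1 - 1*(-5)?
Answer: -820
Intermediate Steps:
R(d, Z) = 6 (R(d, Z) = 1 + 5 = 6)
t(C) = 3 (t(C) = 3*1 = 3)
Q(p) = 0 (Q(p) = (p + 6)*(p - p) = (6 + p)*0 = 0)
(20 + Q(t(-1)))*(-41) = (20 + 0)*(-41) = 20*(-41) = -820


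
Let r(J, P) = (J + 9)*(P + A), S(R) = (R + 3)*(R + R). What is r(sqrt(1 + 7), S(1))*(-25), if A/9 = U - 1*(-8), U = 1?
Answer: -20025 - 4450*sqrt(2) ≈ -26318.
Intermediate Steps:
A = 81 (A = 9*(1 - 1*(-8)) = 9*(1 + 8) = 9*9 = 81)
S(R) = 2*R*(3 + R) (S(R) = (3 + R)*(2*R) = 2*R*(3 + R))
r(J, P) = (9 + J)*(81 + P) (r(J, P) = (J + 9)*(P + 81) = (9 + J)*(81 + P))
r(sqrt(1 + 7), S(1))*(-25) = (729 + 9*(2*1*(3 + 1)) + 81*sqrt(1 + 7) + sqrt(1 + 7)*(2*1*(3 + 1)))*(-25) = (729 + 9*(2*1*4) + 81*sqrt(8) + sqrt(8)*(2*1*4))*(-25) = (729 + 9*8 + 81*(2*sqrt(2)) + (2*sqrt(2))*8)*(-25) = (729 + 72 + 162*sqrt(2) + 16*sqrt(2))*(-25) = (801 + 178*sqrt(2))*(-25) = -20025 - 4450*sqrt(2)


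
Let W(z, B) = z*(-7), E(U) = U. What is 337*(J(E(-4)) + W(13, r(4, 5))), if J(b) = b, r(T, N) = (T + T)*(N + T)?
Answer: -32015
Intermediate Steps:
r(T, N) = 2*T*(N + T) (r(T, N) = (2*T)*(N + T) = 2*T*(N + T))
W(z, B) = -7*z
337*(J(E(-4)) + W(13, r(4, 5))) = 337*(-4 - 7*13) = 337*(-4 - 91) = 337*(-95) = -32015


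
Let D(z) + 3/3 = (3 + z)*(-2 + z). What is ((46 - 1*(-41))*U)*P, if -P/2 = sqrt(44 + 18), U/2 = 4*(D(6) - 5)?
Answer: -41760*sqrt(62) ≈ -3.2882e+5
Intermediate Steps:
D(z) = -1 + (-2 + z)*(3 + z) (D(z) = -1 + (3 + z)*(-2 + z) = -1 + (-2 + z)*(3 + z))
U = 240 (U = 2*(4*((-7 + 6 + 6**2) - 5)) = 2*(4*((-7 + 6 + 36) - 5)) = 2*(4*(35 - 5)) = 2*(4*30) = 2*120 = 240)
P = -2*sqrt(62) (P = -2*sqrt(44 + 18) = -2*sqrt(62) ≈ -15.748)
((46 - 1*(-41))*U)*P = ((46 - 1*(-41))*240)*(-2*sqrt(62)) = ((46 + 41)*240)*(-2*sqrt(62)) = (87*240)*(-2*sqrt(62)) = 20880*(-2*sqrt(62)) = -41760*sqrt(62)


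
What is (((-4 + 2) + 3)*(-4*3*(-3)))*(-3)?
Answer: -108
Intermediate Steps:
(((-4 + 2) + 3)*(-4*3*(-3)))*(-3) = ((-2 + 3)*(-12*(-3)))*(-3) = (1*36)*(-3) = 36*(-3) = -108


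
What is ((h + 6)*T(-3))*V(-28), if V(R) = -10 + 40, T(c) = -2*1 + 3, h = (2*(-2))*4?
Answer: -300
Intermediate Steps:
h = -16 (h = -4*4 = -16)
T(c) = 1 (T(c) = -2 + 3 = 1)
V(R) = 30
((h + 6)*T(-3))*V(-28) = ((-16 + 6)*1)*30 = -10*1*30 = -10*30 = -300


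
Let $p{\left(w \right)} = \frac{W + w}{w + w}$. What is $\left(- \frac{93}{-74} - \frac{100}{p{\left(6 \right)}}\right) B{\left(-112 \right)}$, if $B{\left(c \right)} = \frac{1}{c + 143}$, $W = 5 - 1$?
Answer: $- \frac{8787}{2294} \approx -3.8304$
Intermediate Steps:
$W = 4$ ($W = 5 - 1 = 4$)
$p{\left(w \right)} = \frac{4 + w}{2 w}$ ($p{\left(w \right)} = \frac{4 + w}{w + w} = \frac{4 + w}{2 w}$)
$B{\left(c \right)} = \frac{1}{143 + c}$
$\left(- \frac{93}{-74} - \frac{100}{p{\left(6 \right)}}\right) B{\left(-112 \right)} = \frac{- \frac{93}{-74} - \frac{100}{\frac{1}{2} \cdot \frac{1}{6} \left(4 + 6\right)}}{143 - 112} = \frac{\left(-93\right) \left(- \frac{1}{74}\right) - \frac{100}{\frac{1}{2} \cdot \frac{1}{6} \cdot 10}}{31} = \left(\frac{93}{74} - \frac{100}{\frac{5}{6}}\right) \frac{1}{31} = \left(\frac{93}{74} - 120\right) \frac{1}{31} = \left(- \frac{8787}{74}\right) \frac{1}{31} = - \frac{8787}{2294}$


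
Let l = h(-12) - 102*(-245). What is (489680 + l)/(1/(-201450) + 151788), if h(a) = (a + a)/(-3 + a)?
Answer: 103680593820/30577692599 ≈ 3.3907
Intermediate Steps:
h(a) = 2*a/(-3 + a) (h(a) = (2*a)/(-3 + a) = 2*a/(-3 + a))
l = 124958/5 (l = 2*(-12)/(-3 - 12) - 102*(-245) = 2*(-12)/(-15) + 24990 = 2*(-12)*(-1/15) + 24990 = 8/5 + 24990 = 124958/5 ≈ 24992.)
(489680 + l)/(1/(-201450) + 151788) = (489680 + 124958/5)/(1/(-201450) + 151788) = 2573358/(5*(-1/201450 + 151788)) = 2573358/(5*(30577692599/201450)) = (2573358/5)*(201450/30577692599) = 103680593820/30577692599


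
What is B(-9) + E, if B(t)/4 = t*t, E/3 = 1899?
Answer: 6021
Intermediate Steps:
E = 5697 (E = 3*1899 = 5697)
B(t) = 4*t² (B(t) = 4*(t*t) = 4*t²)
B(-9) + E = 4*(-9)² + 5697 = 4*81 + 5697 = 324 + 5697 = 6021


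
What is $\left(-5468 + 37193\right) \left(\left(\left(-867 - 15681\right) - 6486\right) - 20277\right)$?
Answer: $-1374041475$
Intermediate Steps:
$\left(-5468 + 37193\right) \left(\left(\left(-867 - 15681\right) - 6486\right) - 20277\right) = 31725 \left(\left(-16548 - 6486\right) - 20277\right) = 31725 \left(-23034 - 20277\right) = 31725 \left(-43311\right) = -1374041475$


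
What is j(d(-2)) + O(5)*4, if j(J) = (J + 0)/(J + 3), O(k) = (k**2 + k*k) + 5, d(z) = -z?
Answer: 1102/5 ≈ 220.40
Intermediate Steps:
O(k) = 5 + 2*k**2 (O(k) = (k**2 + k**2) + 5 = 2*k**2 + 5 = 5 + 2*k**2)
j(J) = J/(3 + J)
j(d(-2)) + O(5)*4 = (-1*(-2))/(3 - 1*(-2)) + (5 + 2*5**2)*4 = 2/(3 + 2) + (5 + 2*25)*4 = 2/5 + (5 + 50)*4 = 2*(1/5) + 55*4 = 2/5 + 220 = 1102/5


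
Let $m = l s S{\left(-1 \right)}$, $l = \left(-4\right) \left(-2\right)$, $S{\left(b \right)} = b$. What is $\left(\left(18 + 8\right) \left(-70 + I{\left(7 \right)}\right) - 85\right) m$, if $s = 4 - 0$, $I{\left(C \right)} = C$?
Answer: $55136$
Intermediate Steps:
$s = 4$ ($s = 4 + 0 = 4$)
$l = 8$
$m = -32$ ($m = 8 \cdot 4 \left(-1\right) = 32 \left(-1\right) = -32$)
$\left(\left(18 + 8\right) \left(-70 + I{\left(7 \right)}\right) - 85\right) m = \left(\left(18 + 8\right) \left(-70 + 7\right) - 85\right) \left(-32\right) = \left(26 \left(-63\right) - 85\right) \left(-32\right) = \left(-1638 - 85\right) \left(-32\right) = \left(-1723\right) \left(-32\right) = 55136$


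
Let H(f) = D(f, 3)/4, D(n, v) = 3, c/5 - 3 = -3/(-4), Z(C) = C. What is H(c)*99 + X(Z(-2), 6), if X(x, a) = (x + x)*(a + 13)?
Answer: -7/4 ≈ -1.7500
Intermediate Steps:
c = 75/4 (c = 15 + 5*(-3/(-4)) = 15 + 5*(-3*(-¼)) = 15 + 5*(¾) = 15 + 15/4 = 75/4 ≈ 18.750)
X(x, a) = 2*x*(13 + a) (X(x, a) = (2*x)*(13 + a) = 2*x*(13 + a))
H(f) = ¾ (H(f) = 3/4 = 3*(¼) = ¾)
H(c)*99 + X(Z(-2), 6) = (¾)*99 + 2*(-2)*(13 + 6) = 297/4 + 2*(-2)*19 = 297/4 - 76 = -7/4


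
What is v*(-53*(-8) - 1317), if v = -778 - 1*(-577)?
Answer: 179493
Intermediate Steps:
v = -201 (v = -778 + 577 = -201)
v*(-53*(-8) - 1317) = -201*(-53*(-8) - 1317) = -201*(424 - 1317) = -201*(-893) = 179493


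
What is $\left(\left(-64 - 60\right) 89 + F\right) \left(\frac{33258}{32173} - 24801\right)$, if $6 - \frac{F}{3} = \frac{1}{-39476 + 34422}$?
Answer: $\frac{44430441771206235}{162602342} \approx 2.7325 \cdot 10^{8}$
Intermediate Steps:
$F = \frac{90975}{5054}$ ($F = 18 - \frac{3}{-39476 + 34422} = 18 - \frac{3}{-5054} = 18 - - \frac{3}{5054} = 18 + \frac{3}{5054} = \frac{90975}{5054} \approx 18.001$)
$\left(\left(-64 - 60\right) 89 + F\right) \left(\frac{33258}{32173} - 24801\right) = \left(\left(-64 - 60\right) 89 + \frac{90975}{5054}\right) \left(\frac{33258}{32173} - 24801\right) = \left(\left(-124\right) 89 + \frac{90975}{5054}\right) \left(33258 \cdot \frac{1}{32173} - 24801\right) = \left(-11036 + \frac{90975}{5054}\right) \left(\frac{33258}{32173} - 24801\right) = \left(- \frac{55684969}{5054}\right) \left(- \frac{797889315}{32173}\right) = \frac{44430441771206235}{162602342}$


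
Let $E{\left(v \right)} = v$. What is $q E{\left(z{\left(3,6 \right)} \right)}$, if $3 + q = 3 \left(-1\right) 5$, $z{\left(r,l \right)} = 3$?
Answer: $-54$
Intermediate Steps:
$q = -18$ ($q = -3 + 3 \left(-1\right) 5 = -3 - 15 = -18$)
$q E{\left(z{\left(3,6 \right)} \right)} = \left(-18\right) 3 = -54$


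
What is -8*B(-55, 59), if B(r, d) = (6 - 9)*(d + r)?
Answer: 96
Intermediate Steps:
B(r, d) = -3*d - 3*r (B(r, d) = -3*(d + r) = -3*d - 3*r)
-8*B(-55, 59) = -8*(-3*59 - 3*(-55)) = -8*(-177 + 165) = -8*(-12) = 96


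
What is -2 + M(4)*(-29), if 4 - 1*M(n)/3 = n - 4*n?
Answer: -1394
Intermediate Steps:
M(n) = 12 + 9*n (M(n) = 12 - 3*(n - 4*n) = 12 - (-9)*n = 12 + 9*n)
-2 + M(4)*(-29) = -2 + (12 + 9*4)*(-29) = -2 + (12 + 36)*(-29) = -2 + 48*(-29) = -2 - 1392 = -1394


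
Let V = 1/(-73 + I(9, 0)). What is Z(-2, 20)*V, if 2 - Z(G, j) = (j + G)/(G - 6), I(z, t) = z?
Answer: -17/256 ≈ -0.066406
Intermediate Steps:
Z(G, j) = 2 - (G + j)/(-6 + G) (Z(G, j) = 2 - (j + G)/(G - 6) = 2 - (G + j)/(-6 + G))
V = -1/64 (V = 1/(-73 + 9) = 1/(-64) = -1/64 ≈ -0.015625)
Z(-2, 20)*V = ((-12 - 2 - 1*20)/(-6 - 2))*(-1/64) = ((-12 - 2 - 20)/(-8))*(-1/64) = -⅛*(-34)*(-1/64) = (17/4)*(-1/64) = -17/256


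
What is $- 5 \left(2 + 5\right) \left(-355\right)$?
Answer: $12425$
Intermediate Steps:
$- 5 \left(2 + 5\right) \left(-355\right) = \left(-5\right) 7 \left(-355\right) = \left(-35\right) \left(-355\right) = 12425$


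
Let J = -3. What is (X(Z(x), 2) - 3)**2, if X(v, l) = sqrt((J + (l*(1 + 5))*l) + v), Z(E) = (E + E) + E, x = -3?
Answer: 21 - 12*sqrt(3) ≈ 0.21539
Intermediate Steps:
Z(E) = 3*E (Z(E) = 2*E + E = 3*E)
X(v, l) = sqrt(-3 + v + 6*l**2) (X(v, l) = sqrt((-3 + (l*(1 + 5))*l) + v) = sqrt((-3 + (l*6)*l) + v) = sqrt((-3 + (6*l)*l) + v) = sqrt((-3 + 6*l**2) + v) = sqrt(-3 + v + 6*l**2))
(X(Z(x), 2) - 3)**2 = (sqrt(-3 + 3*(-3) + 6*2**2) - 3)**2 = (sqrt(-3 - 9 + 6*4) - 3)**2 = (sqrt(-3 - 9 + 24) - 3)**2 = (sqrt(12) - 3)**2 = (2*sqrt(3) - 3)**2 = (-3 + 2*sqrt(3))**2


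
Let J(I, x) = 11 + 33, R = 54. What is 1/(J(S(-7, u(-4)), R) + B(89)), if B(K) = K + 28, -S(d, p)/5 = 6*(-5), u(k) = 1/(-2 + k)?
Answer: 1/161 ≈ 0.0062112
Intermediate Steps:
S(d, p) = 150 (S(d, p) = -30*(-5) = -5*(-30) = 150)
J(I, x) = 44
B(K) = 28 + K
1/(J(S(-7, u(-4)), R) + B(89)) = 1/(44 + (28 + 89)) = 1/(44 + 117) = 1/161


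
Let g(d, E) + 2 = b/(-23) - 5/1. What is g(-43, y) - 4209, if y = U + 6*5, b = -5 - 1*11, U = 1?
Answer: -96952/23 ≈ -4215.3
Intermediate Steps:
b = -16 (b = -5 - 11 = -16)
y = 31 (y = 1 + 6*5 = 1 + 30 = 31)
g(d, E) = -145/23 (g(d, E) = -2 + (-16/(-23) - 5/1) = -2 + (-16*(-1/23) - 5*1) = -2 + (16/23 - 5) = -2 - 99/23 = -145/23)
g(-43, y) - 4209 = -145/23 - 4209 = -96952/23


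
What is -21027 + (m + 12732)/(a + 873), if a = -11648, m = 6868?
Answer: -9063421/431 ≈ -21029.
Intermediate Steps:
-21027 + (m + 12732)/(a + 873) = -21027 + (6868 + 12732)/(-11648 + 873) = -21027 + 19600/(-10775) = -21027 + 19600*(-1/10775) = -21027 - 784/431 = -9063421/431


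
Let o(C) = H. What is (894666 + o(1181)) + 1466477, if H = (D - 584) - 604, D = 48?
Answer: 2360003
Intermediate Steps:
H = -1140 (H = (48 - 584) - 604 = -536 - 604 = -1140)
o(C) = -1140
(894666 + o(1181)) + 1466477 = (894666 - 1140) + 1466477 = 893526 + 1466477 = 2360003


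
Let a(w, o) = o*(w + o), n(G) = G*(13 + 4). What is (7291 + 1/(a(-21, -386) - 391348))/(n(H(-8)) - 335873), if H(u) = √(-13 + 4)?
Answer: -114726665367341/5285089862560716 - 5806817789*I/1761696620853572 ≈ -0.021708 - 3.2962e-6*I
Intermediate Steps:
H(u) = 3*I (H(u) = √(-9) = 3*I)
n(G) = 17*G (n(G) = G*17 = 17*G)
a(w, o) = o*(o + w)
(7291 + 1/(a(-21, -386) - 391348))/(n(H(-8)) - 335873) = (7291 + 1/(-386*(-386 - 21) - 391348))/(17*(3*I) - 335873) = (7291 + 1/(-386*(-407) - 391348))/(51*I - 335873) = (7291 + 1/(157102 - 391348))/(-335873 + 51*I) = (7291 + 1/(-234246))*((-335873 - 51*I)/112810674730) = (7291 - 1/234246)*((-335873 - 51*I)/112810674730) = 1707887585*((-335873 - 51*I)/112810674730)/234246 = 341577517*(-335873 - 51*I)/5285089862560716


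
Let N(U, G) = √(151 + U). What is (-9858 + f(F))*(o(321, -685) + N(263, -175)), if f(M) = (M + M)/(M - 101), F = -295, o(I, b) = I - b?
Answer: -981649267/99 - 1951589*√46/66 ≈ -1.0116e+7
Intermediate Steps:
f(M) = 2*M/(-101 + M) (f(M) = (2*M)/(-101 + M) = 2*M/(-101 + M))
(-9858 + f(F))*(o(321, -685) + N(263, -175)) = (-9858 + 2*(-295)/(-101 - 295))*((321 - 1*(-685)) + √(151 + 263)) = (-9858 + 2*(-295)/(-396))*((321 + 685) + √414) = (-9858 + 2*(-295)*(-1/396))*(1006 + 3*√46) = (-9858 + 295/198)*(1006 + 3*√46) = -1951589*(1006 + 3*√46)/198 = -981649267/99 - 1951589*√46/66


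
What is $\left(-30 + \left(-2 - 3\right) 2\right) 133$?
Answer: $-5320$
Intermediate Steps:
$\left(-30 + \left(-2 - 3\right) 2\right) 133 = \left(-30 - 10\right) 133 = \left(-40\right) 133 = -5320$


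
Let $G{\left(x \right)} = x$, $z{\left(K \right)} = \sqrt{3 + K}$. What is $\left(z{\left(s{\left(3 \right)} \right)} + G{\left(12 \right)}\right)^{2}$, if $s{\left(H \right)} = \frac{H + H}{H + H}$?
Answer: $196$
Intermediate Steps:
$s{\left(H \right)} = 1$ ($s{\left(H \right)} = \frac{2 H}{2 H} = 2 H \frac{1}{2 H} = 1$)
$\left(z{\left(s{\left(3 \right)} \right)} + G{\left(12 \right)}\right)^{2} = \left(\sqrt{3 + 1} + 12\right)^{2} = \left(\sqrt{4} + 12\right)^{2} = \left(2 + 12\right)^{2} = 14^{2} = 196$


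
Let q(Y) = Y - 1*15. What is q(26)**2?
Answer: 121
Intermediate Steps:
q(Y) = -15 + Y (q(Y) = Y - 15 = -15 + Y)
q(26)**2 = (-15 + 26)**2 = 11**2 = 121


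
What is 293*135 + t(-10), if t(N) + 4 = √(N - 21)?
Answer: 39551 + I*√31 ≈ 39551.0 + 5.5678*I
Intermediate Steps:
t(N) = -4 + √(-21 + N) (t(N) = -4 + √(N - 21) = -4 + √(-21 + N))
293*135 + t(-10) = 293*135 + (-4 + √(-21 - 10)) = 39555 + (-4 + √(-31)) = 39555 + (-4 + I*√31) = 39551 + I*√31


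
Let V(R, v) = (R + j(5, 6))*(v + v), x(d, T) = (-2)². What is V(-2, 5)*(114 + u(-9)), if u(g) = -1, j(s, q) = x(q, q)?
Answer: 2260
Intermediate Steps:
x(d, T) = 4
j(s, q) = 4
V(R, v) = 2*v*(4 + R) (V(R, v) = (R + 4)*(v + v) = (4 + R)*(2*v) = 2*v*(4 + R))
V(-2, 5)*(114 + u(-9)) = (2*5*(4 - 2))*(114 - 1) = (2*5*2)*113 = 20*113 = 2260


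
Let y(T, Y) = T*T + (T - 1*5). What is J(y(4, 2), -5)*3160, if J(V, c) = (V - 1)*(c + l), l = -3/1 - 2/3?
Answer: -1150240/3 ≈ -3.8341e+5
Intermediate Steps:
l = -11/3 (l = -3*1 - 2*⅓ = -3 - ⅔ = -11/3 ≈ -3.6667)
y(T, Y) = -5 + T + T² (y(T, Y) = T² + (T - 5) = T² + (-5 + T) = -5 + T + T²)
J(V, c) = (-1 + V)*(-11/3 + c) (J(V, c) = (V - 1)*(c - 11/3) = (-1 + V)*(-11/3 + c))
J(y(4, 2), -5)*3160 = (11/3 - 1*(-5) - 11*(-5 + 4 + 4²)/3 + (-5 + 4 + 4²)*(-5))*3160 = (11/3 + 5 - 11*(-5 + 4 + 16)/3 + (-5 + 4 + 16)*(-5))*3160 = (11/3 + 5 - 11/3*15 + 15*(-5))*3160 = (11/3 + 5 - 55 - 75)*3160 = -364/3*3160 = -1150240/3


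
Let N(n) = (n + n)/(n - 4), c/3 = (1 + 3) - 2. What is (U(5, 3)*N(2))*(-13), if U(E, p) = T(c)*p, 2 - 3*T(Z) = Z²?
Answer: -884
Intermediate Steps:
c = 6 (c = 3*((1 + 3) - 2) = 3*(4 - 2) = 3*2 = 6)
N(n) = 2*n/(-4 + n) (N(n) = (2*n)/(-4 + n) = 2*n/(-4 + n))
T(Z) = ⅔ - Z²/3
U(E, p) = -34*p/3 (U(E, p) = (⅔ - ⅓*6²)*p = (⅔ - ⅓*36)*p = (⅔ - 12)*p = -34*p/3)
(U(5, 3)*N(2))*(-13) = ((-34/3*3)*(2*2/(-4 + 2)))*(-13) = -68*2/(-2)*(-13) = -68*2*(-1)/2*(-13) = -34*(-2)*(-13) = 68*(-13) = -884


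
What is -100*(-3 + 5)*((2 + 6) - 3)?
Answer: -1000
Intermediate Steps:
-100*(-3 + 5)*((2 + 6) - 3) = -200*(8 - 3) = -200*5 = -100*10 = -1000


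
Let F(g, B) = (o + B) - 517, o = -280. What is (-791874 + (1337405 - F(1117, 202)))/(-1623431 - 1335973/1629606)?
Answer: -889970206356/2645554234159 ≈ -0.33640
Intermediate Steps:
F(g, B) = -797 + B (F(g, B) = (-280 + B) - 517 = -797 + B)
(-791874 + (1337405 - F(1117, 202)))/(-1623431 - 1335973/1629606) = (-791874 + (1337405 - (-797 + 202)))/(-1623431 - 1335973/1629606) = (-791874 + (1337405 - 1*(-595)))/(-1623431 - 1335973*1/1629606) = (-791874 + (1337405 + 595))/(-1623431 - 1335973/1629606) = (-791874 + 1338000)/(-2645554234159/1629606) = 546126*(-1629606/2645554234159) = -889970206356/2645554234159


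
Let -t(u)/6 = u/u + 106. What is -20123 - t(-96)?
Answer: -19481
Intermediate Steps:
t(u) = -642 (t(u) = -6*(u/u + 106) = -6*(1 + 106) = -6*107 = -642)
-20123 - t(-96) = -20123 - 1*(-642) = -20123 + 642 = -19481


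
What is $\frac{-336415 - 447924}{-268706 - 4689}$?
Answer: $\frac{784339}{273395} \approx 2.8689$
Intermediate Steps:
$\frac{-336415 - 447924}{-268706 - 4689} = - \frac{784339}{-268706 - 4689} = - \frac{784339}{-273395} = \left(-784339\right) \left(- \frac{1}{273395}\right) = \frac{784339}{273395}$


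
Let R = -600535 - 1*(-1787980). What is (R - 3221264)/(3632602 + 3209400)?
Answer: -2033819/6842002 ≈ -0.29726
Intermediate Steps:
R = 1187445 (R = -600535 + 1787980 = 1187445)
(R - 3221264)/(3632602 + 3209400) = (1187445 - 3221264)/(3632602 + 3209400) = -2033819/6842002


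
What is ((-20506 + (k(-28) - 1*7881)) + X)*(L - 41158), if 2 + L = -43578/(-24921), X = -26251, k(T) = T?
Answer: 2076710281956/923 ≈ 2.2500e+9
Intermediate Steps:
L = -232/923 (L = -2 - 43578/(-24921) = -2 - 43578*(-1/24921) = -2 + 1614/923 = -232/923 ≈ -0.25135)
((-20506 + (k(-28) - 1*7881)) + X)*(L - 41158) = ((-20506 + (-28 - 1*7881)) - 26251)*(-232/923 - 41158) = ((-20506 + (-28 - 7881)) - 26251)*(-37989066/923) = ((-20506 - 7909) - 26251)*(-37989066/923) = (-28415 - 26251)*(-37989066/923) = -54666*(-37989066/923) = 2076710281956/923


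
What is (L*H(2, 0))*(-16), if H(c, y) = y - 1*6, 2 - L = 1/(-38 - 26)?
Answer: 387/2 ≈ 193.50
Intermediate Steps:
L = 129/64 (L = 2 - 1/(-38 - 26) = 2 - 1/(-64) = 2 - 1*(-1/64) = 2 + 1/64 = 129/64 ≈ 2.0156)
H(c, y) = -6 + y (H(c, y) = y - 6 = -6 + y)
(L*H(2, 0))*(-16) = (129*(-6 + 0)/64)*(-16) = ((129/64)*(-6))*(-16) = -387/32*(-16) = 387/2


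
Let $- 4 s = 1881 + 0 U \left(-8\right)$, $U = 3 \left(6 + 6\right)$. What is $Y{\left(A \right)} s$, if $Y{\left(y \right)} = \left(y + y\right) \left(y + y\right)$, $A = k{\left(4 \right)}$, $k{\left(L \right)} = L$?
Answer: $-30096$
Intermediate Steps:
$A = 4$
$U = 36$ ($U = 3 \cdot 12 = 36$)
$Y{\left(y \right)} = 4 y^{2}$ ($Y{\left(y \right)} = 2 y 2 y = 4 y^{2}$)
$s = - \frac{1881}{4}$ ($s = - \frac{1881 + 0 \cdot 36 \left(-8\right)}{4} = - \frac{1881 + 0 \left(-8\right)}{4} = - \frac{1881 + 0}{4} = \left(- \frac{1}{4}\right) 1881 = - \frac{1881}{4} \approx -470.25$)
$Y{\left(A \right)} s = 4 \cdot 4^{2} \left(- \frac{1881}{4}\right) = 4 \cdot 16 \left(- \frac{1881}{4}\right) = 64 \left(- \frac{1881}{4}\right) = -30096$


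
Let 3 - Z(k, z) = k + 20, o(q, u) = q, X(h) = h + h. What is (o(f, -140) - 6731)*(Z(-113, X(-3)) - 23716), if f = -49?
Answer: 160143600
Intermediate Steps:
X(h) = 2*h
Z(k, z) = -17 - k (Z(k, z) = 3 - (k + 20) = 3 - (20 + k) = 3 + (-20 - k) = -17 - k)
(o(f, -140) - 6731)*(Z(-113, X(-3)) - 23716) = (-49 - 6731)*((-17 - 1*(-113)) - 23716) = -6780*((-17 + 113) - 23716) = -6780*(96 - 23716) = -6780*(-23620) = 160143600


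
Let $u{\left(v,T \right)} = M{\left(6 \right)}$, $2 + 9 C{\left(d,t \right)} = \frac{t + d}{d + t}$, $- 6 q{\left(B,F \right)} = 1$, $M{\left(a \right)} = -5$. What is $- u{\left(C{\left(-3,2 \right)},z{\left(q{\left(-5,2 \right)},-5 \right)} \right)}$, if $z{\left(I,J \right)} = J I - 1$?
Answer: $5$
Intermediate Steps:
$q{\left(B,F \right)} = - \frac{1}{6}$ ($q{\left(B,F \right)} = \left(- \frac{1}{6}\right) 1 = - \frac{1}{6}$)
$C{\left(d,t \right)} = - \frac{1}{9}$ ($C{\left(d,t \right)} = - \frac{2}{9} + \frac{\left(t + d\right) \frac{1}{d + t}}{9} = - \frac{2}{9} + \frac{\left(d + t\right) \frac{1}{d + t}}{9} = - \frac{2}{9} + \frac{1}{9} \cdot 1 = - \frac{2}{9} + \frac{1}{9} = - \frac{1}{9}$)
$z{\left(I,J \right)} = -1 + I J$ ($z{\left(I,J \right)} = I J - 1 = -1 + I J$)
$u{\left(v,T \right)} = -5$
$- u{\left(C{\left(-3,2 \right)},z{\left(q{\left(-5,2 \right)},-5 \right)} \right)} = \left(-1\right) \left(-5\right) = 5$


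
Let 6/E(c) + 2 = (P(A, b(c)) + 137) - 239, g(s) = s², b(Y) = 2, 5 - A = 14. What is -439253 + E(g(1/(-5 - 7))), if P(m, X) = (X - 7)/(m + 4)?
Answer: -45243065/103 ≈ -4.3925e+5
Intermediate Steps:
A = -9 (A = 5 - 1*14 = 5 - 14 = -9)
P(m, X) = (-7 + X)/(4 + m)
E(c) = -6/103 (E(c) = 6/(-2 + (((-7 + 2)/(4 - 9) + 137) - 239)) = 6/(-2 + ((-5/(-5) + 137) - 239)) = 6/(-2 + ((-⅕*(-5) + 137) - 239)) = 6/(-2 + ((1 + 137) - 239)) = 6/(-2 + (138 - 239)) = 6/(-2 - 101) = 6/(-103) = 6*(-1/103) = -6/103)
-439253 + E(g(1/(-5 - 7))) = -439253 - 6/103 = -45243065/103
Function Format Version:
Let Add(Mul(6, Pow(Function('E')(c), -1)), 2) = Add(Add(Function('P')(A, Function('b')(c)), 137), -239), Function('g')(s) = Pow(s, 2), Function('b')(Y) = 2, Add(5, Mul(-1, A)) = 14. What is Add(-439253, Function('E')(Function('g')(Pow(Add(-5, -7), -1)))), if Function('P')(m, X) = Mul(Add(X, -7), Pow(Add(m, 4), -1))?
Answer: Rational(-45243065, 103) ≈ -4.3925e+5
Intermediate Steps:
A = -9 (A = Add(5, Mul(-1, 14)) = Add(5, -14) = -9)
Function('P')(m, X) = Mul(Pow(Add(4, m), -1), Add(-7, X)) (Function('P')(m, X) = Mul(Add(-7, X), Pow(Add(4, m), -1)) = Mul(Pow(Add(4, m), -1), Add(-7, X)))
Function('E')(c) = Rational(-6, 103) (Function('E')(c) = Mul(6, Pow(Add(-2, Add(Add(Mul(Pow(Add(4, -9), -1), Add(-7, 2)), 137), -239)), -1)) = Mul(6, Pow(Add(-2, Add(Add(Mul(Pow(-5, -1), -5), 137), -239)), -1)) = Mul(6, Pow(Add(-2, Add(Add(Mul(Rational(-1, 5), -5), 137), -239)), -1)) = Mul(6, Pow(Add(-2, Add(Add(1, 137), -239)), -1)) = Mul(6, Pow(Add(-2, Add(138, -239)), -1)) = Mul(6, Pow(Add(-2, -101), -1)) = Mul(6, Pow(-103, -1)) = Mul(6, Rational(-1, 103)) = Rational(-6, 103))
Add(-439253, Function('E')(Function('g')(Pow(Add(-5, -7), -1)))) = Add(-439253, Rational(-6, 103)) = Rational(-45243065, 103)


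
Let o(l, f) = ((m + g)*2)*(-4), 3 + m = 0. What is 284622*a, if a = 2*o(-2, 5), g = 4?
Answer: -4553952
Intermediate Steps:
m = -3 (m = -3 + 0 = -3)
o(l, f) = -8 (o(l, f) = ((-3 + 4)*2)*(-4) = (1*2)*(-4) = 2*(-4) = -8)
a = -16 (a = 2*(-8) = -16)
284622*a = 284622*(-16) = -4553952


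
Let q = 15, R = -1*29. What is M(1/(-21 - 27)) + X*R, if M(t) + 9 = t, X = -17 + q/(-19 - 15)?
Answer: 405367/816 ≈ 496.77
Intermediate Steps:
R = -29
X = -593/34 (X = -17 + 15/(-19 - 15) = -17 + 15/(-34) = -17 - 1/34*15 = -17 - 15/34 = -593/34 ≈ -17.441)
M(t) = -9 + t
M(1/(-21 - 27)) + X*R = (-9 + 1/(-21 - 27)) - 593/34*(-29) = (-9 + 1/(-48)) + 17197/34 = (-9 - 1/48) + 17197/34 = -433/48 + 17197/34 = 405367/816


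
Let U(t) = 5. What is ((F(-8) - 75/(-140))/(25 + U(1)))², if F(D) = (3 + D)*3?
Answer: 729/3136 ≈ 0.23246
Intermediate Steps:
F(D) = 9 + 3*D
((F(-8) - 75/(-140))/(25 + U(1)))² = (((9 + 3*(-8)) - 75/(-140))/(25 + 5))² = (((9 - 24) - 75*(-1/140))/30)² = ((-15 + 15/28)*(1/30))² = (-405/28*1/30)² = (-27/56)² = 729/3136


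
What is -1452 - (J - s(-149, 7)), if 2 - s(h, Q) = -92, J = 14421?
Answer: -15779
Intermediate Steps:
s(h, Q) = 94 (s(h, Q) = 2 - 1*(-92) = 2 + 92 = 94)
-1452 - (J - s(-149, 7)) = -1452 - (14421 - 1*94) = -1452 - (14421 - 94) = -1452 - 1*14327 = -1452 - 14327 = -15779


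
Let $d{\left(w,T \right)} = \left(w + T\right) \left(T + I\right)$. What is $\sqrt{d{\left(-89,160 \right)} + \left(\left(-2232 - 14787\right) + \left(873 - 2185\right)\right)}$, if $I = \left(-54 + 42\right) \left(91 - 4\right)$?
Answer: $7 i \sqrt{1655} \approx 284.77 i$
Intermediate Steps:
$I = -1044$ ($I = \left(-12\right) 87 = -1044$)
$d{\left(w,T \right)} = \left(-1044 + T\right) \left(T + w\right)$ ($d{\left(w,T \right)} = \left(w + T\right) \left(T - 1044\right) = \left(T + w\right) \left(-1044 + T\right) = \left(-1044 + T\right) \left(T + w\right)$)
$\sqrt{d{\left(-89,160 \right)} + \left(\left(-2232 - 14787\right) + \left(873 - 2185\right)\right)} = \sqrt{\left(160^{2} - 167040 - -92916 + 160 \left(-89\right)\right) + \left(\left(-2232 - 14787\right) + \left(873 - 2185\right)\right)} = \sqrt{\left(25600 - 167040 + 92916 - 14240\right) - 18331} = \sqrt{-62764 - 18331} = \sqrt{-81095} = 7 i \sqrt{1655}$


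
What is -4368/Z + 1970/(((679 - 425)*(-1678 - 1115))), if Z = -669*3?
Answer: 57311139/26366851 ≈ 2.1736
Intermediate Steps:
Z = -2007
-4368/Z + 1970/(((679 - 425)*(-1678 - 1115))) = -4368/(-2007) + 1970/(((679 - 425)*(-1678 - 1115))) = -4368*(-1/2007) + 1970/((254*(-2793))) = 1456/669 + 1970/(-709422) = 1456/669 + 1970*(-1/709422) = 1456/669 - 985/354711 = 57311139/26366851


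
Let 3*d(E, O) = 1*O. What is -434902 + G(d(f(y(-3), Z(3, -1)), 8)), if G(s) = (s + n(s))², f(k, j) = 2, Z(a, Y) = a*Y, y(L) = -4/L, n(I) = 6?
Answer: -3913442/9 ≈ -4.3483e+5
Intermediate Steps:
Z(a, Y) = Y*a
d(E, O) = O/3 (d(E, O) = (1*O)/3 = O/3)
G(s) = (6 + s)² (G(s) = (s + 6)² = (6 + s)²)
-434902 + G(d(f(y(-3), Z(3, -1)), 8)) = -434902 + (6 + (⅓)*8)² = -434902 + (6 + 8/3)² = -434902 + (26/3)² = -434902 + 676/9 = -3913442/9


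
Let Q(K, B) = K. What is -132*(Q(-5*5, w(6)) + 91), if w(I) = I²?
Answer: -8712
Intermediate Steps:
-132*(Q(-5*5, w(6)) + 91) = -132*(-5*5 + 91) = -132*(-25 + 91) = -132*66 = -8712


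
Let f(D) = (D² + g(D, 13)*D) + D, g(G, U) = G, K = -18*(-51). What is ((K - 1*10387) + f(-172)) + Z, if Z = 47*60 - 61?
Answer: 52286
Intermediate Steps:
K = 918
f(D) = D + 2*D² (f(D) = (D² + D*D) + D = (D² + D²) + D = 2*D² + D = D + 2*D²)
Z = 2759 (Z = 2820 - 61 = 2759)
((K - 1*10387) + f(-172)) + Z = ((918 - 1*10387) - 172*(1 + 2*(-172))) + 2759 = ((918 - 10387) - 172*(1 - 344)) + 2759 = (-9469 - 172*(-343)) + 2759 = (-9469 + 58996) + 2759 = 49527 + 2759 = 52286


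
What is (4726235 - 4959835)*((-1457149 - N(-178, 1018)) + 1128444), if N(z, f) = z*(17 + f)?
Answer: 33749360000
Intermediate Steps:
(4726235 - 4959835)*((-1457149 - N(-178, 1018)) + 1128444) = (4726235 - 4959835)*((-1457149 - (-178)*(17 + 1018)) + 1128444) = -233600*((-1457149 - (-178)*1035) + 1128444) = -233600*((-1457149 - 1*(-184230)) + 1128444) = -233600*((-1457149 + 184230) + 1128444) = -233600*(-1272919 + 1128444) = -233600*(-144475) = 33749360000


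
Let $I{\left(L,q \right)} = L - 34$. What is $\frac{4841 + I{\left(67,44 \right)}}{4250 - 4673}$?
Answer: $- \frac{4874}{423} \approx -11.522$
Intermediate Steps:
$I{\left(L,q \right)} = -34 + L$ ($I{\left(L,q \right)} = L - 34 = -34 + L$)
$\frac{4841 + I{\left(67,44 \right)}}{4250 - 4673} = \frac{4841 + \left(-34 + 67\right)}{4250 - 4673} = \frac{4841 + 33}{-423} = 4874 \left(- \frac{1}{423}\right) = - \frac{4874}{423}$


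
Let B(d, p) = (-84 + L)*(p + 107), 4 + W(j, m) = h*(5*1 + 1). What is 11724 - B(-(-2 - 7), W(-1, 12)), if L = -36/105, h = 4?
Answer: 785244/35 ≈ 22436.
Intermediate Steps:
W(j, m) = 20 (W(j, m) = -4 + 4*(5*1 + 1) = -4 + 4*(5 + 1) = -4 + 4*6 = -4 + 24 = 20)
L = -12/35 (L = -36*1/105 = -12/35 ≈ -0.34286)
B(d, p) = -315864/35 - 2952*p/35 (B(d, p) = (-84 - 12/35)*(p + 107) = -2952*(107 + p)/35 = -315864/35 - 2952*p/35)
11724 - B(-(-2 - 7), W(-1, 12)) = 11724 - (-315864/35 - 2952/35*20) = 11724 - (-315864/35 - 11808/7) = 11724 - 1*(-374904/35) = 11724 + 374904/35 = 785244/35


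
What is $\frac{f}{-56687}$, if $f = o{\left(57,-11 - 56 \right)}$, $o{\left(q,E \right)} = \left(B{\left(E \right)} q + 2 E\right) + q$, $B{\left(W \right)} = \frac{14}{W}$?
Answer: $\frac{5957}{3798029} \approx 0.0015684$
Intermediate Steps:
$o{\left(q,E \right)} = q + 2 E + \frac{14 q}{E}$ ($o{\left(q,E \right)} = \left(\frac{14}{E} q + 2 E\right) + q = \left(\frac{14 q}{E} + 2 E\right) + q = \left(2 E + \frac{14 q}{E}\right) + q = q + 2 E + \frac{14 q}{E}$)
$f = - \frac{5957}{67}$ ($f = 57 + 2 \left(-11 - 56\right) + 14 \cdot 57 \frac{1}{-11 - 56} = 57 + 2 \left(-67\right) + 14 \cdot 57 \frac{1}{-67} = 57 - 134 + 14 \cdot 57 \left(- \frac{1}{67}\right) = 57 - 134 - \frac{798}{67} = - \frac{5957}{67} \approx -88.91$)
$\frac{f}{-56687} = - \frac{5957}{67 \left(-56687\right)} = \left(- \frac{5957}{67}\right) \left(- \frac{1}{56687}\right) = \frac{5957}{3798029}$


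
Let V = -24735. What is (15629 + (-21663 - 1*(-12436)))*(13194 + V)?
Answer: -73885482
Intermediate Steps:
(15629 + (-21663 - 1*(-12436)))*(13194 + V) = (15629 + (-21663 - 1*(-12436)))*(13194 - 24735) = (15629 + (-21663 + 12436))*(-11541) = (15629 - 9227)*(-11541) = 6402*(-11541) = -73885482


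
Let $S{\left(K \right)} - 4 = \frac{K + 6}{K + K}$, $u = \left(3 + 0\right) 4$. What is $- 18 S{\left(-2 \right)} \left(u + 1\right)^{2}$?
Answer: $-9126$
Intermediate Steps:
$u = 12$ ($u = 3 \cdot 4 = 12$)
$S{\left(K \right)} = 4 + \frac{6 + K}{2 K}$ ($S{\left(K \right)} = 4 + \frac{K + 6}{K + K} = 4 + \frac{6 + K}{2 K}$)
$- 18 S{\left(-2 \right)} \left(u + 1\right)^{2} = - 18 \left(\frac{9}{2} + \frac{3}{-2}\right) \left(12 + 1\right)^{2} = - 18 \left(\frac{9}{2} + 3 \left(- \frac{1}{2}\right)\right) 13^{2} = - 18 \left(\frac{9}{2} - \frac{3}{2}\right) 169 = \left(-18\right) 3 \cdot 169 = \left(-54\right) 169 = -9126$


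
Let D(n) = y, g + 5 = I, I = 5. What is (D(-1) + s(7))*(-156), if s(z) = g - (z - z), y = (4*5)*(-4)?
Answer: 12480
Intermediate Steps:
g = 0 (g = -5 + 5 = 0)
y = -80 (y = 20*(-4) = -80)
D(n) = -80
s(z) = 0 (s(z) = 0 - (z - z) = 0 - 1*0 = 0 + 0 = 0)
(D(-1) + s(7))*(-156) = (-80 + 0)*(-156) = -80*(-156) = 12480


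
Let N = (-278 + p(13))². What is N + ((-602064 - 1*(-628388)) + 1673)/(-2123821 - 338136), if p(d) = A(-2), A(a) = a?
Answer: 193017400803/2461957 ≈ 78400.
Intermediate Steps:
p(d) = -2
N = 78400 (N = (-278 - 2)² = (-280)² = 78400)
N + ((-602064 - 1*(-628388)) + 1673)/(-2123821 - 338136) = 78400 + ((-602064 - 1*(-628388)) + 1673)/(-2123821 - 338136) = 78400 + ((-602064 + 628388) + 1673)/(-2461957) = 78400 + (26324 + 1673)*(-1/2461957) = 78400 + 27997*(-1/2461957) = 78400 - 27997/2461957 = 193017400803/2461957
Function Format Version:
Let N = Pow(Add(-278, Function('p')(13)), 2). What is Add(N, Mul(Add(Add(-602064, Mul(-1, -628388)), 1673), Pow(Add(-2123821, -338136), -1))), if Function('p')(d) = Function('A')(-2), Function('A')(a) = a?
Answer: Rational(193017400803, 2461957) ≈ 78400.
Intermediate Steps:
Function('p')(d) = -2
N = 78400 (N = Pow(Add(-278, -2), 2) = Pow(-280, 2) = 78400)
Add(N, Mul(Add(Add(-602064, Mul(-1, -628388)), 1673), Pow(Add(-2123821, -338136), -1))) = Add(78400, Mul(Add(Add(-602064, Mul(-1, -628388)), 1673), Pow(Add(-2123821, -338136), -1))) = Add(78400, Mul(Add(Add(-602064, 628388), 1673), Pow(-2461957, -1))) = Add(78400, Mul(Add(26324, 1673), Rational(-1, 2461957))) = Add(78400, Mul(27997, Rational(-1, 2461957))) = Add(78400, Rational(-27997, 2461957)) = Rational(193017400803, 2461957)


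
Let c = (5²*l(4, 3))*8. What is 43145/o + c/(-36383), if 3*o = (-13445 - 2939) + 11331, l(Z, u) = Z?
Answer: -4713276005/183843299 ≈ -25.637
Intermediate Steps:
c = 800 (c = (5²*4)*8 = (25*4)*8 = 100*8 = 800)
o = -5053/3 (o = ((-13445 - 2939) + 11331)/3 = (-16384 + 11331)/3 = (⅓)*(-5053) = -5053/3 ≈ -1684.3)
43145/o + c/(-36383) = 43145/(-5053/3) + 800/(-36383) = 43145*(-3/5053) + 800*(-1/36383) = -129435/5053 - 800/36383 = -4713276005/183843299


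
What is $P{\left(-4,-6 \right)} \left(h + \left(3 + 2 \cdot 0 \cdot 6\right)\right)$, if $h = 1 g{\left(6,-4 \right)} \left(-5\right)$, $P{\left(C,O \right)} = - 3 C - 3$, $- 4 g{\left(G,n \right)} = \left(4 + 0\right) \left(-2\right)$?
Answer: $-63$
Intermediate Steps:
$g{\left(G,n \right)} = 2$ ($g{\left(G,n \right)} = - \frac{\left(4 + 0\right) \left(-2\right)}{4} = - \frac{4 \left(-2\right)}{4} = \left(- \frac{1}{4}\right) \left(-8\right) = 2$)
$P{\left(C,O \right)} = -3 - 3 C$
$h = -10$ ($h = 1 \cdot 2 \left(-5\right) = 2 \left(-5\right) = -10$)
$P{\left(-4,-6 \right)} \left(h + \left(3 + 2 \cdot 0 \cdot 6\right)\right) = \left(-3 - -12\right) \left(-10 + \left(3 + 2 \cdot 0 \cdot 6\right)\right) = \left(-3 + 12\right) \left(-10 + \left(3 + 0 \cdot 6\right)\right) = 9 \left(-10 + \left(3 + 0\right)\right) = 9 \left(-10 + 3\right) = 9 \left(-7\right) = -63$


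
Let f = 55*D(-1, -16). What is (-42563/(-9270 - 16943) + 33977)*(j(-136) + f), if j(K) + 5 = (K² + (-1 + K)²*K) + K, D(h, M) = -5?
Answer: -2257436240134656/26213 ≈ -8.6119e+10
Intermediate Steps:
j(K) = -5 + K + K² + K*(-1 + K)² (j(K) = -5 + ((K² + (-1 + K)²*K) + K) = -5 + ((K² + K*(-1 + K)²) + K) = -5 + (K + K² + K*(-1 + K)²) = -5 + K + K² + K*(-1 + K)²)
f = -275 (f = 55*(-5) = -275)
(-42563/(-9270 - 16943) + 33977)*(j(-136) + f) = (-42563/(-9270 - 16943) + 33977)*((-5 + (-136)³ - 1*(-136)² + 2*(-136)) - 275) = (-42563/(-26213) + 33977)*((-5 - 2515456 - 1*18496 - 272) - 275) = (-42563*(-1/26213) + 33977)*((-5 - 2515456 - 18496 - 272) - 275) = (42563/26213 + 33977)*(-2534229 - 275) = (890681664/26213)*(-2534504) = -2257436240134656/26213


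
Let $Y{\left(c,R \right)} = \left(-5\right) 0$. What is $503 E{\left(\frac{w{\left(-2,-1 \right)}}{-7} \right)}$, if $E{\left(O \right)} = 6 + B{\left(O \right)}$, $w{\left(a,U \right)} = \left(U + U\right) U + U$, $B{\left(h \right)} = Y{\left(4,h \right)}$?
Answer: $3018$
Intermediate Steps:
$Y{\left(c,R \right)} = 0$
$B{\left(h \right)} = 0$
$w{\left(a,U \right)} = U + 2 U^{2}$ ($w{\left(a,U \right)} = 2 U U + U = 2 U^{2} + U = U + 2 U^{2}$)
$E{\left(O \right)} = 6$ ($E{\left(O \right)} = 6 + 0 = 6$)
$503 E{\left(\frac{w{\left(-2,-1 \right)}}{-7} \right)} = 503 \cdot 6 = 3018$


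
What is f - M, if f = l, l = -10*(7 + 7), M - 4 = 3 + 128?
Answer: -275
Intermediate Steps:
M = 135 (M = 4 + (3 + 128) = 4 + 131 = 135)
l = -140 (l = -10*14 = -140)
f = -140
f - M = -140 - 1*135 = -140 - 135 = -275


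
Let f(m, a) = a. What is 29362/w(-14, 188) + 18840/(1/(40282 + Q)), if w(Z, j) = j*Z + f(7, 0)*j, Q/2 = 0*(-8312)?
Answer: 998729335399/1316 ≈ 7.5891e+8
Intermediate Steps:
Q = 0 (Q = 2*(0*(-8312)) = 2*0 = 0)
w(Z, j) = Z*j (w(Z, j) = j*Z + 0*j = Z*j + 0 = Z*j)
29362/w(-14, 188) + 18840/(1/(40282 + Q)) = 29362/((-14*188)) + 18840/(1/(40282 + 0)) = 29362/(-2632) + 18840/(1/40282) = 29362*(-1/2632) + 18840/(1/40282) = -14681/1316 + 18840*40282 = -14681/1316 + 758912880 = 998729335399/1316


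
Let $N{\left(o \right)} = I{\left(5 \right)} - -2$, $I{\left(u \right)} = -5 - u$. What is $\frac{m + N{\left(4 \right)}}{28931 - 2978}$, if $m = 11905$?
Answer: $\frac{11897}{25953} \approx 0.45841$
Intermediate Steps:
$N{\left(o \right)} = -8$ ($N{\left(o \right)} = \left(-5 - 5\right) - -2 = \left(-5 - 5\right) + 2 = -10 + 2 = -8$)
$\frac{m + N{\left(4 \right)}}{28931 - 2978} = \frac{11905 - 8}{28931 - 2978} = \frac{11897}{25953}$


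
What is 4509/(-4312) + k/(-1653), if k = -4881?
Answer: 4531165/2375912 ≈ 1.9071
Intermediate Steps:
4509/(-4312) + k/(-1653) = 4509/(-4312) - 4881/(-1653) = 4509*(-1/4312) - 4881*(-1/1653) = -4509/4312 + 1627/551 = 4531165/2375912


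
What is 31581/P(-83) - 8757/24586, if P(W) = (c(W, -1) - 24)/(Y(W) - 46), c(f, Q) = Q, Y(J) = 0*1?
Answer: 35716502511/614650 ≈ 58109.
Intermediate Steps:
Y(J) = 0
P(W) = 25/46 (P(W) = (-1 - 24)/(0 - 46) = -25/(-46) = -25*(-1/46) = 25/46)
31581/P(-83) - 8757/24586 = 31581/(25/46) - 8757/24586 = 31581*(46/25) - 8757*1/24586 = 1452726/25 - 8757/24586 = 35716502511/614650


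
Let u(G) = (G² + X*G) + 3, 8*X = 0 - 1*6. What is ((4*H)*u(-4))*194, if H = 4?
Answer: 68288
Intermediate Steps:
X = -¾ (X = (0 - 1*6)/8 = (0 - 6)/8 = (⅛)*(-6) = -¾ ≈ -0.75000)
u(G) = 3 + G² - 3*G/4 (u(G) = (G² - 3*G/4) + 3 = 3 + G² - 3*G/4)
((4*H)*u(-4))*194 = ((4*4)*(3 + (-4)² - ¾*(-4)))*194 = (16*(3 + 16 + 3))*194 = (16*22)*194 = 352*194 = 68288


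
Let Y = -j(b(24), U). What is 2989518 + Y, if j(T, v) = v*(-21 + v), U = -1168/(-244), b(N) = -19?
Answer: 11124285266/3721 ≈ 2.9896e+6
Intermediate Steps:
U = 292/61 (U = -1168*(-1/244) = 292/61 ≈ 4.7869)
Y = 288788/3721 (Y = -292*(-21 + 292/61)/61 = -292*(-989)/(61*61) = -1*(-288788/3721) = 288788/3721 ≈ 77.610)
2989518 + Y = 2989518 + 288788/3721 = 11124285266/3721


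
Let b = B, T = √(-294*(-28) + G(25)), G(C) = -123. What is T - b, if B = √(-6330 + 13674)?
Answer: -12*√51 + 3*√901 ≈ 4.3528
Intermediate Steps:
B = 12*√51 (B = √7344 = 12*√51 ≈ 85.697)
T = 3*√901 (T = √(-294*(-28) - 123) = √(8232 - 123) = √8109 = 3*√901 ≈ 90.050)
b = 12*√51 ≈ 85.697
T - b = 3*√901 - 12*√51 = -12*√51 + 3*√901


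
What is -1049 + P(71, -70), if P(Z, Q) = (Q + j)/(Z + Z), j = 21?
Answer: -149007/142 ≈ -1049.3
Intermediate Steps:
P(Z, Q) = (21 + Q)/(2*Z) (P(Z, Q) = (Q + 21)/(Z + Z) = (21 + Q)/((2*Z)) = (21 + Q)*(1/(2*Z)) = (21 + Q)/(2*Z))
-1049 + P(71, -70) = -1049 + (½)*(21 - 70)/71 = -1049 + (½)*(1/71)*(-49) = -1049 - 49/142 = -149007/142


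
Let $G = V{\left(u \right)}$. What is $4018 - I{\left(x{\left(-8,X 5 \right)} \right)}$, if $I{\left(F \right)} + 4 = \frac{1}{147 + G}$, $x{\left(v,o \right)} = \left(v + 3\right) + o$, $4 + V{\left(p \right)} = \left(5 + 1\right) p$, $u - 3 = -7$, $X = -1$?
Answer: $\frac{478617}{119} \approx 4022.0$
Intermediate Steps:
$u = -4$ ($u = 3 - 7 = -4$)
$V{\left(p \right)} = -4 + 6 p$ ($V{\left(p \right)} = -4 + \left(5 + 1\right) p = -4 + 6 p$)
$G = -28$ ($G = -4 + 6 \left(-4\right) = -4 - 24 = -28$)
$x{\left(v,o \right)} = 3 + o + v$ ($x{\left(v,o \right)} = \left(3 + v\right) + o = 3 + o + v$)
$I{\left(F \right)} = - \frac{475}{119}$ ($I{\left(F \right)} = -4 + \frac{1}{147 - 28} = -4 + \frac{1}{119} = - \frac{475}{119}$)
$4018 - I{\left(x{\left(-8,X 5 \right)} \right)} = 4018 - - \frac{475}{119} = 4018 + \frac{475}{119} = \frac{478617}{119}$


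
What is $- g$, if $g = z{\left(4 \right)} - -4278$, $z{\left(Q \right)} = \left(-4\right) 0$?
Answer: $-4278$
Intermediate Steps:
$z{\left(Q \right)} = 0$
$g = 4278$ ($g = 0 - -4278 = 0 + 4278 = 4278$)
$- g = \left(-1\right) 4278 = -4278$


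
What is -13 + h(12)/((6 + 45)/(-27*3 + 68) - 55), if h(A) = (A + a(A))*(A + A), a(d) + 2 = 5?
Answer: -7319/383 ≈ -19.110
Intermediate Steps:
a(d) = 3 (a(d) = -2 + 5 = 3)
h(A) = 2*A*(3 + A) (h(A) = (A + 3)*(A + A) = (3 + A)*(2*A) = 2*A*(3 + A))
-13 + h(12)/((6 + 45)/(-27*3 + 68) - 55) = -13 + (2*12*(3 + 12))/((6 + 45)/(-27*3 + 68) - 55) = -13 + (2*12*15)/(51/(-81 + 68) - 55) = -13 + 360/(51/(-13) - 55) = -13 + 360/(51*(-1/13) - 55) = -13 + 360/(-51/13 - 55) = -13 + 360/(-766/13) = -13 + 360*(-13/766) = -13 - 2340/383 = -7319/383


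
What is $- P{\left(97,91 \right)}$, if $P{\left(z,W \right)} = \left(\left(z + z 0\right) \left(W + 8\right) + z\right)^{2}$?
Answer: $-94090000$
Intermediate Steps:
$P{\left(z,W \right)} = \left(z + z \left(8 + W\right)\right)^{2}$ ($P{\left(z,W \right)} = \left(\left(z + 0\right) \left(8 + W\right) + z\right)^{2} = \left(z \left(8 + W\right) + z\right)^{2} = \left(z + z \left(8 + W\right)\right)^{2}$)
$- P{\left(97,91 \right)} = - 97^{2} \left(9 + 91\right)^{2} = - 9409 \cdot 100^{2} = - 9409 \cdot 10000 = \left(-1\right) 94090000 = -94090000$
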